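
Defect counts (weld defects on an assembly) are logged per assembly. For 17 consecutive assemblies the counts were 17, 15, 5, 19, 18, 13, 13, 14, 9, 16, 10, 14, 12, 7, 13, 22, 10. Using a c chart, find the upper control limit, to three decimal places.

c̄ = (17 + 15 + 5 + 19 + 18 + 13 + 13 + 14 + 9 + 16 + 10 + 14 + 12 + 7 + 13 + 22 + 10) / 17 = 227 / 17 = 13.3529
UCL = c̄ + 3√c̄ = 13.3529 + 3 × √13.3529 = 13.3529 + 3 × 3.6542 = 24.3154

24.315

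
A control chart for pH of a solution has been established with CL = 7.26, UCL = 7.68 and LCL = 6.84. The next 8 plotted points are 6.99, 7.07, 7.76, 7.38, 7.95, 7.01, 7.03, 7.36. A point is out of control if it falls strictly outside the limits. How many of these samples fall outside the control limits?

2

Compare each point to [6.84, 7.68]: sample 3 = 7.76 > UCL; sample 5 = 7.95 > UCL.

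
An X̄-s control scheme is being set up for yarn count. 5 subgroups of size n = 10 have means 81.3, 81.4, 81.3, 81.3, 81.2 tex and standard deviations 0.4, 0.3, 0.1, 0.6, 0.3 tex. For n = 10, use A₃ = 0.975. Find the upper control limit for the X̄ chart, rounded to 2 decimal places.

X̄̄ = (81.3 + 81.4 + 81.3 + 81.3 + 81.2) / 5 = 81.3000
s̄ = (0.4 + 0.3 + 0.1 + 0.6 + 0.3) / 5 = 0.3400
UCL = X̄̄ + A₃·s̄ = 81.3000 + 0.975 × 0.3400 = 81.6315

81.63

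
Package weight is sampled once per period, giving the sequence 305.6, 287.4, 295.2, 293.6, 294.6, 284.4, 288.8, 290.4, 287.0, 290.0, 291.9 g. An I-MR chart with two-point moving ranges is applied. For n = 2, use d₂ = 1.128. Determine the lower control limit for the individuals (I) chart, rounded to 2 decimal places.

X̄ = (305.6 + 287.4 + 295.2 + 293.6 + 294.6 + 284.4 + 288.8 + 290.4 + 287.0 + 290.0 + 291.9) / 11 = 291.7182
Moving ranges: 18.2, 7.8, 1.6, 1.0, 10.2, 4.4, 1.6, 3.4, 3.0, 1.9; M̄R̄ = 53.1000 / 10 = 5.3100
LCL = X̄ − 3·M̄R̄/d₂ = 291.7182 − 3 × 5.3100 / 1.128 = 277.5958

277.60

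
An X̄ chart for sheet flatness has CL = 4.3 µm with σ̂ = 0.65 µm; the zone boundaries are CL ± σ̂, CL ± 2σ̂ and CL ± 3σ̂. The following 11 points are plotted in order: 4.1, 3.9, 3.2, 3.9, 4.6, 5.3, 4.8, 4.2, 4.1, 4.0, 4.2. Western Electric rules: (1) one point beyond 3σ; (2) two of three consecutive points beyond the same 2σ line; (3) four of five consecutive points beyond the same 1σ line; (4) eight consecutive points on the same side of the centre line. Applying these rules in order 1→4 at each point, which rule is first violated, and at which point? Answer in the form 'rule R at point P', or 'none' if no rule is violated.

none

Zone of each point (C = within 1σ̂, B = 1σ̂–2σ̂, A = 2σ̂–3σ̂, * = beyond 3σ̂; sign = side of CL): 1:-C, 2:-C, 3:-B, 4:-C, 5:+C, 6:+B, 7:+C, 8:-C, 9:-C, 10:-C, 11:-C
No rule fires across all 11 points.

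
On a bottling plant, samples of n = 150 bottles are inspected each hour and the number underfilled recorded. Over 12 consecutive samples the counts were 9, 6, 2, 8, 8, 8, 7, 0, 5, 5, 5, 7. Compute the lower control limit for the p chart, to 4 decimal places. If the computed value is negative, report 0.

0.0000

p̄ = Σdᵢ / (k·n) = 70 / (12 × 150) = 0.03889
LCL = p̄ − 3·√(p̄(1−p̄)/n) = 0.03889 − 3 × 0.01579 = -0.00847 → 0 (negative, so LCL = 0)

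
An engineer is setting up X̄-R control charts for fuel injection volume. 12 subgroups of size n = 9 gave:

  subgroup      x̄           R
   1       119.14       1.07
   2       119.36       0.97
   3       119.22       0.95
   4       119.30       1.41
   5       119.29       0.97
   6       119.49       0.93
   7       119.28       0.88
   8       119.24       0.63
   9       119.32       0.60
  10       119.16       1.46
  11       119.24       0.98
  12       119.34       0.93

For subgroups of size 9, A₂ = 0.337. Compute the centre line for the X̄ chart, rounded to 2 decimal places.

X̄̄ = (119.14 + 119.36 + 119.22 + 119.30 + 119.29 + 119.49 + 119.28 + 119.24 + 119.32 + 119.16 + 119.24 + 119.34) / 12 = 1431.3800 / 12 = 119.2817
CL = X̄̄ = 119.2817

119.28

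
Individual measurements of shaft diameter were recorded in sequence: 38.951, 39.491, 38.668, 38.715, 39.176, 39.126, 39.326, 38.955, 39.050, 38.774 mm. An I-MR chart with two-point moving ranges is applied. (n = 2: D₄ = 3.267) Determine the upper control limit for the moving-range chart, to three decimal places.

1.039

Moving ranges: 0.540, 0.823, 0.047, 0.461, 0.050, 0.200, 0.371, 0.095, 0.276; M̄R̄ = 2.8630 / 9 = 0.3181
UCL_MR = D₄·M̄R̄ = 3.267 × 0.3181 = 1.0393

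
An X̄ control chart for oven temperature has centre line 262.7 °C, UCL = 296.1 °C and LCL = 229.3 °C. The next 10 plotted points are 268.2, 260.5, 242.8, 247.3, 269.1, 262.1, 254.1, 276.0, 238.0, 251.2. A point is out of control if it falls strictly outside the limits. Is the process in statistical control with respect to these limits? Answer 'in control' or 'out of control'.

in control

All 10 points lie within [229.3, 296.1].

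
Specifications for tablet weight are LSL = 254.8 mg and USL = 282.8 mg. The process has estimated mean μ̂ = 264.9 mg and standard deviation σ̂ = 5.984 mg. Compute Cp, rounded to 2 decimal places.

0.78

Cp = (USL − LSL) / (6σ̂) = (282.8 − 254.8) / (6 × 5.984) = 28.0000 / 35.9040 = 0.7799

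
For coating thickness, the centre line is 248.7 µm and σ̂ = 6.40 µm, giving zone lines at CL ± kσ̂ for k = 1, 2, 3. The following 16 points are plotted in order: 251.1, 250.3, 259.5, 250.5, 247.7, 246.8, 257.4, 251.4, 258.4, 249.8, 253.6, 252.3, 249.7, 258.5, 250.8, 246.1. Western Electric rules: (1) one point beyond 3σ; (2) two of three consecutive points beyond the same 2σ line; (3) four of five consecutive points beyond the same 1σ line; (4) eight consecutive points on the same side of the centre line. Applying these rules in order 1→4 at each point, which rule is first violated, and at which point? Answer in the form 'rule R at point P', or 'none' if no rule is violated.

rule 4 at point 14

Zone of each point (C = within 1σ̂, B = 1σ̂–2σ̂, A = 2σ̂–3σ̂, * = beyond 3σ̂; sign = side of CL): 1:+C, 2:+C, 3:+B, 4:+C, 5:-C, 6:-C, 7:+B, 8:+C, 9:+B, 10:+C, 11:+C, 12:+C, 13:+C, 14:+B, 15:+C, 16:-C
Rule 4 (eight consecutive points on the same side of the centre line) is satisfied at point 14.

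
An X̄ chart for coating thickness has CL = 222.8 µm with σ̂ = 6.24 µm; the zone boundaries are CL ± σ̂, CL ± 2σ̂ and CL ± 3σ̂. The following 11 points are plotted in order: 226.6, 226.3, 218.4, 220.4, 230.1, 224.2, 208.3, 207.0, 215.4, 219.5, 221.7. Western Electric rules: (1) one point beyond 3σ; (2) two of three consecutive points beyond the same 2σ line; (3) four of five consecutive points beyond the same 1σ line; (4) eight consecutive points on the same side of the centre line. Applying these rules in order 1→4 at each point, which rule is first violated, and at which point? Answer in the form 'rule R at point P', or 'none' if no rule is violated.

Zone of each point (C = within 1σ̂, B = 1σ̂–2σ̂, A = 2σ̂–3σ̂, * = beyond 3σ̂; sign = side of CL): 1:+C, 2:+C, 3:-C, 4:-C, 5:+B, 6:+C, 7:-A, 8:-A, 9:-B, 10:-C, 11:-C
Rule 2 (two of three consecutive points beyond the same 2σ limit) is satisfied at point 8.

rule 2 at point 8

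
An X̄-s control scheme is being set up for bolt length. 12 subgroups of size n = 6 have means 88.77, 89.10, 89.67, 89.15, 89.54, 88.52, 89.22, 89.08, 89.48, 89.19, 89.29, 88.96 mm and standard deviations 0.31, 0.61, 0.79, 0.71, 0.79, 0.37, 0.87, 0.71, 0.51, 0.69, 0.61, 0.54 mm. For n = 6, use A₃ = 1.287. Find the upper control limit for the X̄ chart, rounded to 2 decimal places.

X̄̄ = (88.77 + 89.10 + 89.67 + 89.15 + 89.54 + 88.52 + 89.22 + 89.08 + 89.48 + 89.19 + 89.29 + 88.96) / 12 = 89.1642
s̄ = (0.31 + 0.61 + 0.79 + 0.71 + 0.79 + 0.37 + 0.87 + 0.71 + 0.51 + 0.69 + 0.61 + 0.54) / 12 = 0.6258
UCL = X̄̄ + A₃·s̄ = 89.1642 + 1.287 × 0.6258 = 89.9696

89.97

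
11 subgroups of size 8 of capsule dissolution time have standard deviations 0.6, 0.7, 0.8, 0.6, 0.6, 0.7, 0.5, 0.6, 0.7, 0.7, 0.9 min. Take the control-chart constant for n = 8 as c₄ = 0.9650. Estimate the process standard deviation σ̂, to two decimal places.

s̄ = (0.6 + 0.7 + 0.8 + 0.6 + 0.6 + 0.7 + 0.5 + 0.6 + 0.7 + 0.7 + 0.9) / 11 = 0.6727
σ̂ = s̄ / c₄ = 0.6727 / 0.9650 = 0.6971

0.70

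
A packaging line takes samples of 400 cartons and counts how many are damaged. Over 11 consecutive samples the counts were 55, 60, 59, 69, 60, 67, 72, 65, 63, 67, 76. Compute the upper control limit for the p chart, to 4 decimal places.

p̄ = Σdᵢ / (k·n) = 713 / (11 × 400) = 0.16205
UCL = p̄ + 3·√(p̄(1−p̄)/n) = 0.16205 + 3 × √(0.16205×0.83795/400) = 0.16205 + 3 × 0.01842 = 0.21732

0.2173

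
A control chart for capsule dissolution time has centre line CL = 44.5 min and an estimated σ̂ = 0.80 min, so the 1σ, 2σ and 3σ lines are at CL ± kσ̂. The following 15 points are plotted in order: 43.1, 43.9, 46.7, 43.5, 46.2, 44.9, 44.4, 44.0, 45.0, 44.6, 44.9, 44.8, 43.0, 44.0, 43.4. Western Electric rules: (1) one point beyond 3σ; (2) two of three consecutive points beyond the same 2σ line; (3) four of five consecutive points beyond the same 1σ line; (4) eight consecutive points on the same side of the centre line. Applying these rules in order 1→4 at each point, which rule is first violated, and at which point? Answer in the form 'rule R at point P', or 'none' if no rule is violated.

Zone of each point (C = within 1σ̂, B = 1σ̂–2σ̂, A = 2σ̂–3σ̂, * = beyond 3σ̂; sign = side of CL): 1:-B, 2:-C, 3:+A, 4:-B, 5:+A, 6:+C, 7:-C, 8:-C, 9:+C, 10:+C, 11:+C, 12:+C, 13:-B, 14:-C, 15:-B
Rule 2 (two of three consecutive points beyond the same 2σ limit) is satisfied at point 5.

rule 2 at point 5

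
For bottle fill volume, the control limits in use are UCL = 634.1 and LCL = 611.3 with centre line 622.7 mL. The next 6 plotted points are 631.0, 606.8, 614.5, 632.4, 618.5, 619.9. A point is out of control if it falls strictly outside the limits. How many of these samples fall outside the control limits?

Compare each point to [611.3, 634.1]: sample 2 = 606.8 < LCL.

1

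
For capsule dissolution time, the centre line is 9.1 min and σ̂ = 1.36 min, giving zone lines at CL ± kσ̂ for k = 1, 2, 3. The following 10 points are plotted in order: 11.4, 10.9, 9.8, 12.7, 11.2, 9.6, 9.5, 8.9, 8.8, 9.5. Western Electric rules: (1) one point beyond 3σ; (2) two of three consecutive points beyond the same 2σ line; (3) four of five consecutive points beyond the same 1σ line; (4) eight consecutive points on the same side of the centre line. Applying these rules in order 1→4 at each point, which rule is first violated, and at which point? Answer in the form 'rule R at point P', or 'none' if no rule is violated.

rule 3 at point 5

Zone of each point (C = within 1σ̂, B = 1σ̂–2σ̂, A = 2σ̂–3σ̂, * = beyond 3σ̂; sign = side of CL): 1:+B, 2:+B, 3:+C, 4:+A, 5:+B, 6:+C, 7:+C, 8:-C, 9:-C, 10:+C
Rule 3 (four of five consecutive points beyond the same 1σ limit) is satisfied at point 5.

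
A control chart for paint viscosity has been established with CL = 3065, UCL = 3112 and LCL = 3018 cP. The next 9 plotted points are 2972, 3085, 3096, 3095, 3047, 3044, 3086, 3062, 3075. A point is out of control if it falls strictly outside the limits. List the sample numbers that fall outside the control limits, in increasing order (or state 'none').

1

Compare each point to [3018, 3112]: sample 1 = 2972 < LCL.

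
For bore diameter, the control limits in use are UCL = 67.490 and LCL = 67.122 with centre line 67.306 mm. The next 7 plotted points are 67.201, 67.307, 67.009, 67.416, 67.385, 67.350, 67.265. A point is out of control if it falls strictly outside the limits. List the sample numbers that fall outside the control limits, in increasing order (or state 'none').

Compare each point to [67.122, 67.490]: sample 3 = 67.009 < LCL.

3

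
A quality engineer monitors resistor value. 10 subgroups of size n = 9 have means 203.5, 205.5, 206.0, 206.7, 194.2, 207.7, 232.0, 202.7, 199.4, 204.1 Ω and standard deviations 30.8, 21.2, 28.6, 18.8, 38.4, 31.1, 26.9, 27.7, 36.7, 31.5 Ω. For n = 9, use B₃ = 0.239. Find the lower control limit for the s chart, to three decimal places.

s̄ = (30.8 + 21.2 + 28.6 + 18.8 + 38.4 + 31.1 + 26.9 + 27.7 + 36.7 + 31.5) / 10 = 29.1700
LCL_s = B₃·s̄ = 0.239 × 29.1700 = 6.9716

6.972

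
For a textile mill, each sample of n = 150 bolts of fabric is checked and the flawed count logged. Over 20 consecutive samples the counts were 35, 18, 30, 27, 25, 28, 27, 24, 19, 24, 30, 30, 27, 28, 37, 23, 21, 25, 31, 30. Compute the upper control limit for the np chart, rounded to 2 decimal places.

p̄ = Σdᵢ / (k·n) = 539 / (20 × 150) = 0.17967
UCL = np̄ + 3·√(np̄(1−p̄)) = 26.9500 + 3 × √(26.9500×0.82033) = 26.9500 + 3 × 4.7019 = 41.0557

41.06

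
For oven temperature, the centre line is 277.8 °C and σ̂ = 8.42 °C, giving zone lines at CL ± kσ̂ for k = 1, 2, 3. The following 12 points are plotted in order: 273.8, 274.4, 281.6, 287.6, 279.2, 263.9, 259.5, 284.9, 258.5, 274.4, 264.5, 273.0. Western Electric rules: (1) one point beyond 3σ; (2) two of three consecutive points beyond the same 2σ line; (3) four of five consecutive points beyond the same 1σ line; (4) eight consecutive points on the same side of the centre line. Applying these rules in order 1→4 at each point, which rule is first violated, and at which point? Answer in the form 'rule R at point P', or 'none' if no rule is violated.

rule 2 at point 9

Zone of each point (C = within 1σ̂, B = 1σ̂–2σ̂, A = 2σ̂–3σ̂, * = beyond 3σ̂; sign = side of CL): 1:-C, 2:-C, 3:+C, 4:+B, 5:+C, 6:-B, 7:-A, 8:+C, 9:-A, 10:-C, 11:-B, 12:-C
Rule 2 (two of three consecutive points beyond the same 2σ limit) is satisfied at point 9.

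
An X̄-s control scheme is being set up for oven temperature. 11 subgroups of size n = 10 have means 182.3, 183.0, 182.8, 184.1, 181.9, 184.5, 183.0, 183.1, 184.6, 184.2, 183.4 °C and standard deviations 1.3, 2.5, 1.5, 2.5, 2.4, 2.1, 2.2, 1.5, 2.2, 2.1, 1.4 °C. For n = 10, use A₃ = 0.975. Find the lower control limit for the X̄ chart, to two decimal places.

X̄̄ = (182.3 + 183.0 + 182.8 + 184.1 + 181.9 + 184.5 + 183.0 + 183.1 + 184.6 + 184.2 + 183.4) / 11 = 183.3545
s̄ = (1.3 + 2.5 + 1.5 + 2.5 + 2.4 + 2.1 + 2.2 + 1.5 + 2.2 + 2.1 + 1.4) / 11 = 1.9727
LCL = X̄̄ − A₃·s̄ = 183.3545 − 0.975 × 1.9727 = 181.4311

181.43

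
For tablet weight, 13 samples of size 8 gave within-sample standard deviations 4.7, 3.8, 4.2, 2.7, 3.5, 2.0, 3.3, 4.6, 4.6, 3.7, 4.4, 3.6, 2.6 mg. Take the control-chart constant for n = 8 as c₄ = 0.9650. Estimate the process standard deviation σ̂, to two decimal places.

3.80

s̄ = (4.7 + 3.8 + 4.2 + 2.7 + 3.5 + 2.0 + 3.3 + 4.6 + 4.6 + 3.7 + 4.4 + 3.6 + 2.6) / 13 = 3.6692
σ̂ = s̄ / c₄ = 3.6692 / 0.9650 = 3.8023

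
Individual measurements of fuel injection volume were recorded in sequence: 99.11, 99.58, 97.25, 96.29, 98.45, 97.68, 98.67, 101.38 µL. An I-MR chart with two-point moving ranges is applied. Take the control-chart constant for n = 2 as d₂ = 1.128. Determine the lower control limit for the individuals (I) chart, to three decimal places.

94.604

X̄ = (99.11 + 99.58 + 97.25 + 96.29 + 98.45 + 97.68 + 98.67 + 101.38) / 8 = 98.5512
Moving ranges: 0.47, 2.33, 0.96, 2.16, 0.77, 0.99, 2.71; M̄R̄ = 10.3900 / 7 = 1.4843
LCL = X̄ − 3·M̄R̄/d₂ = 98.5512 − 3 × 1.4843 / 1.128 = 94.6037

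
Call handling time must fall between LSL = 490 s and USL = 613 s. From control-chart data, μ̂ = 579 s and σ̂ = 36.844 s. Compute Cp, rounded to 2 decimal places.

0.56

Cp = (USL − LSL) / (6σ̂) = (613 − 490) / (6 × 36.844) = 123.0000 / 221.0640 = 0.5564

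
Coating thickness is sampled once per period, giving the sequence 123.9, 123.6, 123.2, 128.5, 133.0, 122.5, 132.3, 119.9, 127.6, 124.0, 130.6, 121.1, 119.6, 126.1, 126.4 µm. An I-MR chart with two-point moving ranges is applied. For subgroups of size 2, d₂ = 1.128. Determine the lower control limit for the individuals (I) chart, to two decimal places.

X̄ = (123.9 + 123.6 + 123.2 + 128.5 + 133.0 + 122.5 + 132.3 + 119.9 + 127.6 + 124.0 + 130.6 + 121.1 + 119.6 + 126.1 + 126.4) / 15 = 125.4867
Moving ranges: 0.3, 0.4, 5.3, 4.5, 10.5, 9.8, 12.4, 7.7, 3.6, 6.6, 9.5, 1.5, 6.5, 0.3; M̄R̄ = 78.9000 / 14 = 5.6357
LCL = X̄ − 3·M̄R̄/d₂ = 125.4867 − 3 × 5.6357 / 1.128 = 110.4981

110.50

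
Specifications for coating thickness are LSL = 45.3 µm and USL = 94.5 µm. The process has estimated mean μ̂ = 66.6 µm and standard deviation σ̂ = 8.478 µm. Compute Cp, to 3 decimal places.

0.967

Cp = (USL − LSL) / (6σ̂) = (94.5 − 45.3) / (6 × 8.478) = 49.2000 / 50.8680 = 0.9672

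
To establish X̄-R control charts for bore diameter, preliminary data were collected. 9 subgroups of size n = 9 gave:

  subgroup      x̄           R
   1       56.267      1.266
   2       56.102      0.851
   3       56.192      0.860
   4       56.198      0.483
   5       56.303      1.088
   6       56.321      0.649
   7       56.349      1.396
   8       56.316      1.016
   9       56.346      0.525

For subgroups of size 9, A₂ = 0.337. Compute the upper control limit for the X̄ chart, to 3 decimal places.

56.571

X̄̄ = (56.267 + 56.102 + 56.192 + 56.198 + 56.303 + 56.321 + 56.349 + 56.316 + 56.346) / 9 = 506.3940 / 9 = 56.2660
R̄ = (1.266 + 0.851 + 0.860 + 0.483 + 1.088 + 0.649 + 1.396 + 1.016 + 0.525) / 9 = 8.1340 / 9 = 0.9038
UCL = X̄̄ + A₂·R̄ = 56.2660 + 0.337 × 0.9038 = 56.5706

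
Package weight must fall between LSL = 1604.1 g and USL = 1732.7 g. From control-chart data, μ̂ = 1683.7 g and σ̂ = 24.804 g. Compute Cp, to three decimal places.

Cp = (USL − LSL) / (6σ̂) = (1732.7 − 1604.1) / (6 × 24.804) = 128.6000 / 148.8240 = 0.8641

0.864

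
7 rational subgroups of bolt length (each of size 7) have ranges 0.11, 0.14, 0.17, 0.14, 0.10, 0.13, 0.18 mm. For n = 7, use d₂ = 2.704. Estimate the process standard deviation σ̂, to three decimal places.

R̄ = (0.11 + 0.14 + 0.17 + 0.14 + 0.10 + 0.13 + 0.18) / 7 = 0.1386
σ̂ = R̄ / d₂ = 0.1386 / 2.704 = 0.0512

0.051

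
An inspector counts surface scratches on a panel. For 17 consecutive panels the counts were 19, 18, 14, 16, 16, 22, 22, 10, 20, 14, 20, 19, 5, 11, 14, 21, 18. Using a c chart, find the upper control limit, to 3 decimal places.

c̄ = (19 + 18 + 14 + 16 + 16 + 22 + 22 + 10 + 20 + 14 + 20 + 19 + 5 + 11 + 14 + 21 + 18) / 17 = 279 / 17 = 16.4118
UCL = c̄ + 3√c̄ = 16.4118 + 3 × √16.4118 = 16.4118 + 3 × 4.0511 = 28.5652

28.565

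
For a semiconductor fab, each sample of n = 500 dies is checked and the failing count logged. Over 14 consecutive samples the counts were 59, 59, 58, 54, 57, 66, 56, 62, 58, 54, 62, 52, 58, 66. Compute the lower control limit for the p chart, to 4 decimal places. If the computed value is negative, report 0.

p̄ = Σdᵢ / (k·n) = 821 / (14 × 500) = 0.11729
LCL = p̄ − 3·√(p̄(1−p̄)/n) = 0.11729 − 3 × 0.01439 = 0.07412

0.0741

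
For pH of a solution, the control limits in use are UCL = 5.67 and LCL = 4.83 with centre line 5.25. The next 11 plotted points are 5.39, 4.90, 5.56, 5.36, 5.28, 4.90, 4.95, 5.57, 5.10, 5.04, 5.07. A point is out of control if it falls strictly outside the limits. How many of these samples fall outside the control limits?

0

All 11 points lie within [4.83, 5.67].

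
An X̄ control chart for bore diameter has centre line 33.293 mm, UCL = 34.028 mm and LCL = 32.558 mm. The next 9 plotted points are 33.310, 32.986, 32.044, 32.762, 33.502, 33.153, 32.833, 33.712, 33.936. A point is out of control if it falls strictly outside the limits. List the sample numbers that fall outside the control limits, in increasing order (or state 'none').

Compare each point to [32.558, 34.028]: sample 3 = 32.044 < LCL.

3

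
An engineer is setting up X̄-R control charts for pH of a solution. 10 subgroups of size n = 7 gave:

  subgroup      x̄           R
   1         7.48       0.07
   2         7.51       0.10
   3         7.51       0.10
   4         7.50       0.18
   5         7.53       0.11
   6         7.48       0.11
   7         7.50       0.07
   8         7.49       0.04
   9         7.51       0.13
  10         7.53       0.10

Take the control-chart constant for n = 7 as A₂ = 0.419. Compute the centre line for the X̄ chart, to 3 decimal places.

X̄̄ = (7.48 + 7.51 + 7.51 + 7.50 + 7.53 + 7.48 + 7.50 + 7.49 + 7.51 + 7.53) / 10 = 75.0400 / 10 = 7.5040
CL = X̄̄ = 7.5040

7.504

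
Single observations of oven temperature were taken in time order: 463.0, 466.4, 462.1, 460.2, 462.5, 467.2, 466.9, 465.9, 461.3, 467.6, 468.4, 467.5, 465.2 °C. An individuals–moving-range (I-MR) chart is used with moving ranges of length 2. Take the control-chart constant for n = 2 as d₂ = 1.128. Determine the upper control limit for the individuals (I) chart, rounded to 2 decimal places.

X̄ = (463.0 + 466.4 + 462.1 + 460.2 + 462.5 + 467.2 + 466.9 + 465.9 + 461.3 + 467.6 + 468.4 + 467.5 + 465.2) / 13 = 464.9385
Moving ranges: 3.4, 4.3, 1.9, 2.3, 4.7, 0.3, 1.0, 4.6, 6.3, 0.8, 0.9, 2.3; M̄R̄ = 32.8000 / 12 = 2.7333
UCL = X̄ + 3·M̄R̄/d₂ = 464.9385 + 3 × 2.7333 / 1.128 = 472.2080

472.21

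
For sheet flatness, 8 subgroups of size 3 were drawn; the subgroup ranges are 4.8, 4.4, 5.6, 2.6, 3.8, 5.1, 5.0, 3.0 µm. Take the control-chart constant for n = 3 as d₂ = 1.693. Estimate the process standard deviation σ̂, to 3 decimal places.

2.532

R̄ = (4.8 + 4.4 + 5.6 + 2.6 + 3.8 + 5.1 + 5.0 + 3.0) / 8 = 4.2875
σ̂ = R̄ / d₂ = 4.2875 / 1.693 = 2.5325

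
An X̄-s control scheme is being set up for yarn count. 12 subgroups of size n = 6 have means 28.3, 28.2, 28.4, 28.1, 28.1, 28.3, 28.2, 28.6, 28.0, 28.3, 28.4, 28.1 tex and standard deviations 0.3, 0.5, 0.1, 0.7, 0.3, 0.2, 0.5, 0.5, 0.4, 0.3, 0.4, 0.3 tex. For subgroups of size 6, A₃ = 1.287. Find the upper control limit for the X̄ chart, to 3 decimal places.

X̄̄ = (28.3 + 28.2 + 28.4 + 28.1 + 28.1 + 28.3 + 28.2 + 28.6 + 28.0 + 28.3 + 28.4 + 28.1) / 12 = 28.2500
s̄ = (0.3 + 0.5 + 0.1 + 0.7 + 0.3 + 0.2 + 0.5 + 0.5 + 0.4 + 0.3 + 0.4 + 0.3) / 12 = 0.3750
UCL = X̄̄ + A₃·s̄ = 28.2500 + 1.287 × 0.3750 = 28.7326

28.733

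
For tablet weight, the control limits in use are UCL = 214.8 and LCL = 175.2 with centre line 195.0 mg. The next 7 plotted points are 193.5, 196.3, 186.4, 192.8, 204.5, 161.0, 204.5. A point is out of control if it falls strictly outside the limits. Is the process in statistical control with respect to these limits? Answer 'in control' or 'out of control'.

Compare each point to [175.2, 214.8]: sample 6 = 161.0 < LCL.

out of control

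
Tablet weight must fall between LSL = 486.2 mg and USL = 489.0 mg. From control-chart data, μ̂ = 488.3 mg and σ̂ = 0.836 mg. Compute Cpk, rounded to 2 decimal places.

Cpu = (USL − μ̂) / (3σ̂) = (489.0 − 488.3) / (3 × 0.836) = 0.2791; Cpl = (μ̂ − LSL) / (3σ̂) = (488.3 − 486.2) / (3 × 0.836) = 0.8373; Cpk = min(Cpu, Cpl) = 0.2791

0.28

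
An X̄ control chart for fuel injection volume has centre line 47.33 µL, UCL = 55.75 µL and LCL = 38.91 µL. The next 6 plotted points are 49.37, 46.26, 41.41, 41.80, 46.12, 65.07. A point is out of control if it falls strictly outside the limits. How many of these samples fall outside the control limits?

Compare each point to [38.91, 55.75]: sample 6 = 65.07 > UCL.

1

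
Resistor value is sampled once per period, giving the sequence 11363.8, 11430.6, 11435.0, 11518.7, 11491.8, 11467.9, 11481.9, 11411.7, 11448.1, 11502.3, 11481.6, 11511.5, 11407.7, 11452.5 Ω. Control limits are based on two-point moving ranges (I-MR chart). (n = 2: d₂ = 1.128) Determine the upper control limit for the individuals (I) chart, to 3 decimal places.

11576.104

X̄ = (11363.8 + 11430.6 + 11435.0 + 11518.7 + 11491.8 + 11467.9 + 11481.9 + 11411.7 + 11448.1 + 11502.3 + 11481.6 + 11511.5 + 11407.7 + 11452.5) / 14 = 11457.5071
Moving ranges: 66.8, 4.4, 83.7, 26.9, 23.9, 14.0, 70.2, 36.4, 54.2, 20.7, 29.9, 103.8, 44.8; M̄R̄ = 579.7000 / 13 = 44.5923
UCL = X̄ + 3·M̄R̄/d₂ = 11457.5071 + 3 × 44.5923 / 1.128 = 11576.1037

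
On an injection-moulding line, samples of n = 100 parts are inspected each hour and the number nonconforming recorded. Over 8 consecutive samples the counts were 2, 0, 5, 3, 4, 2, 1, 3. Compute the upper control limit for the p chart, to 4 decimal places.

0.0718

p̄ = Σdᵢ / (k·n) = 20 / (8 × 100) = 0.02500
UCL = p̄ + 3·√(p̄(1−p̄)/n) = 0.02500 + 3 × √(0.02500×0.97500/100) = 0.02500 + 3 × 0.01561 = 0.07184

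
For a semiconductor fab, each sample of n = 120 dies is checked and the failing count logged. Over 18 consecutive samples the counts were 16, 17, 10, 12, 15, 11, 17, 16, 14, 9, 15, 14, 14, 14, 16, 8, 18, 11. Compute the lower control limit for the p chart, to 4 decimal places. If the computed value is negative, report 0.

p̄ = Σdᵢ / (k·n) = 247 / (18 × 120) = 0.11435
LCL = p̄ − 3·√(p̄(1−p̄)/n) = 0.11435 − 3 × 0.02905 = 0.02720

0.0272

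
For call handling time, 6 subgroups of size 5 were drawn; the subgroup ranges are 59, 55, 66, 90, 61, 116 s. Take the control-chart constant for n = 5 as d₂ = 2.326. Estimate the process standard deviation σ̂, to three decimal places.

R̄ = (59 + 55 + 66 + 90 + 61 + 116) / 6 = 74.5000
σ̂ = R̄ / d₂ = 74.5000 / 2.326 = 32.0292

32.029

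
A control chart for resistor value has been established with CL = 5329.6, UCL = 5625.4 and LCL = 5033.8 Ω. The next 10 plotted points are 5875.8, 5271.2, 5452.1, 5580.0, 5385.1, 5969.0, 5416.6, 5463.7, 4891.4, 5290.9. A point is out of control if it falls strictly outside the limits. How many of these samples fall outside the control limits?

3

Compare each point to [5033.8, 5625.4]: sample 1 = 5875.8 > UCL; sample 6 = 5969.0 > UCL; sample 9 = 4891.4 < LCL.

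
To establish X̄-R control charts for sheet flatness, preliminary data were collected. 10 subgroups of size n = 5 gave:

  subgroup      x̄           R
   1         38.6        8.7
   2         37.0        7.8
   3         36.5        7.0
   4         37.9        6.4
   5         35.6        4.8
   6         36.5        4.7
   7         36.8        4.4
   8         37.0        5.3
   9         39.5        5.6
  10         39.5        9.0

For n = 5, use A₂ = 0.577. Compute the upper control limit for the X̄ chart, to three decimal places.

X̄̄ = (38.6 + 37.0 + 36.5 + 37.9 + 35.6 + 36.5 + 36.8 + 37.0 + 39.5 + 39.5) / 10 = 374.9000 / 10 = 37.4900
R̄ = (8.7 + 7.8 + 7.0 + 6.4 + 4.8 + 4.7 + 4.4 + 5.3 + 5.6 + 9.0) / 10 = 63.7000 / 10 = 6.3700
UCL = X̄̄ + A₂·R̄ = 37.4900 + 0.577 × 6.3700 = 41.1655

41.165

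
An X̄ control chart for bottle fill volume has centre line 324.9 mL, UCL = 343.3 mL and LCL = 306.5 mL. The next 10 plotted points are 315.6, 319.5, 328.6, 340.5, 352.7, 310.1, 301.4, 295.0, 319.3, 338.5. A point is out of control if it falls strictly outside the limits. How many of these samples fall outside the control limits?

3

Compare each point to [306.5, 343.3]: sample 5 = 352.7 > UCL; sample 7 = 301.4 < LCL; sample 8 = 295.0 < LCL.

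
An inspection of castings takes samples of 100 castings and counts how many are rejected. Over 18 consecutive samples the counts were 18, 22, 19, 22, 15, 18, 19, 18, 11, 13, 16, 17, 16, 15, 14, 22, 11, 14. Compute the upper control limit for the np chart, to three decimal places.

p̄ = Σdᵢ / (k·n) = 300 / (18 × 100) = 0.16667
UCL = np̄ + 3·√(np̄(1−p̄)) = 16.6667 + 3 × √(16.6667×0.83333) = 16.6667 + 3 × 3.7268 = 27.8470

27.847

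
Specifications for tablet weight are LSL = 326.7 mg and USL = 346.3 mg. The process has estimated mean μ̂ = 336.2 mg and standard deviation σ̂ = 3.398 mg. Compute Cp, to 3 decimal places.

0.961

Cp = (USL − LSL) / (6σ̂) = (346.3 − 326.7) / (6 × 3.398) = 19.6000 / 20.3880 = 0.9613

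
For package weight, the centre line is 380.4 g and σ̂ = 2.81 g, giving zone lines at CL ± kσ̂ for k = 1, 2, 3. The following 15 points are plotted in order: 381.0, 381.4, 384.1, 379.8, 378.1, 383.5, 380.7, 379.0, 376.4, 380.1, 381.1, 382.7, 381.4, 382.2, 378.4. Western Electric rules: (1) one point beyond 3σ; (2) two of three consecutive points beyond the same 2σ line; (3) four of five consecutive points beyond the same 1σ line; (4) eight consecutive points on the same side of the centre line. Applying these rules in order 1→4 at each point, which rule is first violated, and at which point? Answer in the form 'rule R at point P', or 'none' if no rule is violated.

Zone of each point (C = within 1σ̂, B = 1σ̂–2σ̂, A = 2σ̂–3σ̂, * = beyond 3σ̂; sign = side of CL): 1:+C, 2:+C, 3:+B, 4:-C, 5:-C, 6:+B, 7:+C, 8:-C, 9:-B, 10:-C, 11:+C, 12:+C, 13:+C, 14:+C, 15:-C
No rule fires across all 15 points.

none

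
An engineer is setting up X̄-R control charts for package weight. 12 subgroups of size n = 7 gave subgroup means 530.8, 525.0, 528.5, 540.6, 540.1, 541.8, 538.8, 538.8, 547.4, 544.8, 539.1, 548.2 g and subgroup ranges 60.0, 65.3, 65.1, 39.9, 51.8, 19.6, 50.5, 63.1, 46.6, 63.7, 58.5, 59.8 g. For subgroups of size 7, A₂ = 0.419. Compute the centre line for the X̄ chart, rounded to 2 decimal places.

538.66

X̄̄ = (530.8 + 525.0 + 528.5 + 540.6 + 540.1 + 541.8 + 538.8 + 538.8 + 547.4 + 544.8 + 539.1 + 548.2) / 12 = 6463.9000 / 12 = 538.6583
CL = X̄̄ = 538.6583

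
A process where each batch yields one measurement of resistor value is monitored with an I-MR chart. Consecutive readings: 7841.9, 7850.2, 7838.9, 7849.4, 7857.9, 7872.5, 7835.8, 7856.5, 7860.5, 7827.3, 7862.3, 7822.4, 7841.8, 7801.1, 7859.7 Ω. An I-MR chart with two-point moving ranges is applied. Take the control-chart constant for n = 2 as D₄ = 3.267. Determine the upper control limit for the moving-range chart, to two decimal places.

Moving ranges: 8.3, 11.3, 10.5, 8.5, 14.6, 36.7, 20.7, 4.0, 33.2, 35.0, 39.9, 19.4, 40.7, 58.6; M̄R̄ = 341.4000 / 14 = 24.3857
UCL_MR = D₄·M̄R̄ = 3.267 × 24.3857 = 79.6681

79.67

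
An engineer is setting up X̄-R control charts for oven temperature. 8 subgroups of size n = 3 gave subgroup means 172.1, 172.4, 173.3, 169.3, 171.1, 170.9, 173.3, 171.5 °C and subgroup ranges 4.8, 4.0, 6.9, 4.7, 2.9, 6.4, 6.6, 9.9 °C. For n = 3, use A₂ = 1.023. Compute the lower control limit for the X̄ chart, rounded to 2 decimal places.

X̄̄ = (172.1 + 172.4 + 173.3 + 169.3 + 171.1 + 170.9 + 173.3 + 171.5) / 8 = 1373.9000 / 8 = 171.7375
R̄ = (4.8 + 4.0 + 6.9 + 4.7 + 2.9 + 6.4 + 6.6 + 9.9) / 8 = 46.2000 / 8 = 5.7750
LCL = X̄̄ − A₂·R̄ = 171.7375 − 1.023 × 5.7750 = 165.8297

165.83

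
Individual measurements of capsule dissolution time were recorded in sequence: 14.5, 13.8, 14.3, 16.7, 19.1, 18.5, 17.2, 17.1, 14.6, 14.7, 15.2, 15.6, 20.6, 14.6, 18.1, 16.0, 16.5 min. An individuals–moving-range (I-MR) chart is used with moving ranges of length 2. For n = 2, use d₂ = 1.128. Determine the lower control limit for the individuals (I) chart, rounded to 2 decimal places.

X̄ = (14.5 + 13.8 + 14.3 + 16.7 + 19.1 + 18.5 + 17.2 + 17.1 + 14.6 + 14.7 + 15.2 + 15.6 + 20.6 + 14.6 + 18.1 + 16.0 + 16.5) / 17 = 16.3000
Moving ranges: 0.7, 0.5, 2.4, 2.4, 0.6, 1.3, 0.1, 2.5, 0.1, 0.5, 0.4, 5.0, 6.0, 3.5, 2.1, 0.5; M̄R̄ = 28.6000 / 16 = 1.7875
LCL = X̄ − 3·M̄R̄/d₂ = 16.3000 − 3 × 1.7875 / 1.128 = 11.5460

11.55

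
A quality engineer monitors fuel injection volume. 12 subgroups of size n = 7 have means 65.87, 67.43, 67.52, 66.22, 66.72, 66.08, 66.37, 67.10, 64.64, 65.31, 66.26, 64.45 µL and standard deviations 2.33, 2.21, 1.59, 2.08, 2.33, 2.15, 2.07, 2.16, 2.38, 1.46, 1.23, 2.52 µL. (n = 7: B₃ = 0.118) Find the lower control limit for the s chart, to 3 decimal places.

s̄ = (2.33 + 2.21 + 1.59 + 2.08 + 2.33 + 2.15 + 2.07 + 2.16 + 2.38 + 1.46 + 1.23 + 2.52) / 12 = 2.0425
LCL_s = B₃·s̄ = 0.118 × 2.0425 = 0.2410

0.241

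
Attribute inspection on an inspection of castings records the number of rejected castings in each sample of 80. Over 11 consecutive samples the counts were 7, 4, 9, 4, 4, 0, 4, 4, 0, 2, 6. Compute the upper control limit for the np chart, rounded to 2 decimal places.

p̄ = Σdᵢ / (k·n) = 44 / (11 × 80) = 0.05000
UCL = np̄ + 3·√(np̄(1−p̄)) = 4.0000 + 3 × √(4.0000×0.95000) = 4.0000 + 3 × 1.9494 = 9.8481

9.85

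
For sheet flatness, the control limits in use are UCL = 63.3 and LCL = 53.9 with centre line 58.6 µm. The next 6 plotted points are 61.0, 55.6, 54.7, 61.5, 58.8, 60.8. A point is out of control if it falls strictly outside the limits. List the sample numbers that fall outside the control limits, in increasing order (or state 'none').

All 6 points lie within [53.9, 63.3].

none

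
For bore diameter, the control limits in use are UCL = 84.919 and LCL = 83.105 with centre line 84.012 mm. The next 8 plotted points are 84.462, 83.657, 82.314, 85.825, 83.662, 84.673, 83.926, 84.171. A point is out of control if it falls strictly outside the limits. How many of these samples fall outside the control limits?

2

Compare each point to [83.105, 84.919]: sample 3 = 82.314 < LCL; sample 4 = 85.825 > UCL.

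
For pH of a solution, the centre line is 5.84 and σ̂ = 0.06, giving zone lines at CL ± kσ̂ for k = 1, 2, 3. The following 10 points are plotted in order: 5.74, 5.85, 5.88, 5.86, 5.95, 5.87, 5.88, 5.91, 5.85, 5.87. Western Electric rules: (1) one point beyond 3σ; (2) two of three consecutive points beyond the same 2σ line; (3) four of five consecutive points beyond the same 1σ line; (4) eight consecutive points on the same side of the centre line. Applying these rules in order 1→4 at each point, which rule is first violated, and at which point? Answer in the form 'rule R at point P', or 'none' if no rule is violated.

rule 4 at point 9

Zone of each point (C = within 1σ̂, B = 1σ̂–2σ̂, A = 2σ̂–3σ̂, * = beyond 3σ̂; sign = side of CL): 1:-B, 2:+C, 3:+C, 4:+C, 5:+B, 6:+C, 7:+C, 8:+B, 9:+C, 10:+C
Rule 4 (eight consecutive points on the same side of the centre line) is satisfied at point 9.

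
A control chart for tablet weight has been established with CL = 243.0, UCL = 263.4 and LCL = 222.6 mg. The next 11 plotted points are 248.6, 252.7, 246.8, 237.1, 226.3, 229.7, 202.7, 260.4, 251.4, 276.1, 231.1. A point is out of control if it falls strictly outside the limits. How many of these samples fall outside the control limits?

2

Compare each point to [222.6, 263.4]: sample 7 = 202.7 < LCL; sample 10 = 276.1 > UCL.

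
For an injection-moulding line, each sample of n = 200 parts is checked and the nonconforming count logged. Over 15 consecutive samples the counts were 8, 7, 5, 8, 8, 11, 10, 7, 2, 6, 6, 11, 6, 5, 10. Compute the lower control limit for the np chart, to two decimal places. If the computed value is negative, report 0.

0.00

p̄ = Σdᵢ / (k·n) = 110 / (15 × 200) = 0.03667
LCL = np̄ − 3·√(np̄(1−p̄)) = 7.3333 − 3 × 2.6579 = -0.6404 → 0 (negative, so LCL = 0)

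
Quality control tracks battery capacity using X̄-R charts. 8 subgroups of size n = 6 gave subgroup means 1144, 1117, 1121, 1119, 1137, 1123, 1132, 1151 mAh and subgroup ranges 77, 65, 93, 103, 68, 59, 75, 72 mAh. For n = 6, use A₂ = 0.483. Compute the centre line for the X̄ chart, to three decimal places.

1130.500

X̄̄ = (1144 + 1117 + 1121 + 1119 + 1137 + 1123 + 1132 + 1151) / 8 = 9044.0000 / 8 = 1130.5000
CL = X̄̄ = 1130.5000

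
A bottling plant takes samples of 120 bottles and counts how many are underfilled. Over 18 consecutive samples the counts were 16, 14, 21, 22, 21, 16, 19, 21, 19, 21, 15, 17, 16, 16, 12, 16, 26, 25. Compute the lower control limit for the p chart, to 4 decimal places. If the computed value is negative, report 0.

p̄ = Σdᵢ / (k·n) = 333 / (18 × 120) = 0.15417
LCL = p̄ − 3·√(p̄(1−p̄)/n) = 0.15417 − 3 × 0.03296 = 0.05527

0.0553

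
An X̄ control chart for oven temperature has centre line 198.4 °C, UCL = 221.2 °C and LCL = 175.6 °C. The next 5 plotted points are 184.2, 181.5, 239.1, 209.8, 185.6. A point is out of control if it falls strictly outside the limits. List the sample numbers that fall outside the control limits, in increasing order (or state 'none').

3

Compare each point to [175.6, 221.2]: sample 3 = 239.1 > UCL.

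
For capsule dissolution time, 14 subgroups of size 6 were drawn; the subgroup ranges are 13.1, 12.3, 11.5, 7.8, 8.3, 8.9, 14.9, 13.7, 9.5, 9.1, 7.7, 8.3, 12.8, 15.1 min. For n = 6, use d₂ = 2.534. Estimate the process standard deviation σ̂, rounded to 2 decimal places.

4.31

R̄ = (13.1 + 12.3 + 11.5 + 7.8 + 8.3 + 8.9 + 14.9 + 13.7 + 9.5 + 9.1 + 7.7 + 8.3 + 12.8 + 15.1) / 14 = 10.9286
σ̂ = R̄ / d₂ = 10.9286 / 2.534 = 4.3128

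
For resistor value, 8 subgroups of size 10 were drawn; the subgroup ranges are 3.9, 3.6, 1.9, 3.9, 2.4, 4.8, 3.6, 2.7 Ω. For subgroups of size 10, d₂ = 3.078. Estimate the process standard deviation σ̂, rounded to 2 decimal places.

1.09

R̄ = (3.9 + 3.6 + 1.9 + 3.9 + 2.4 + 4.8 + 3.6 + 2.7) / 8 = 3.3500
σ̂ = R̄ / d₂ = 3.3500 / 3.078 = 1.0884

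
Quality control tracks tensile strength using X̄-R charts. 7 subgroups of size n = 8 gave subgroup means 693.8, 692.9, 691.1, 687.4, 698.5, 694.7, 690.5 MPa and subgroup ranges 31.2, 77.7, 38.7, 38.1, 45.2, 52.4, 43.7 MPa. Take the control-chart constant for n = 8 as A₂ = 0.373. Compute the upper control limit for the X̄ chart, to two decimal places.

710.12

X̄̄ = (693.8 + 692.9 + 691.1 + 687.4 + 698.5 + 694.7 + 690.5) / 7 = 4848.9000 / 7 = 692.7000
R̄ = (31.2 + 77.7 + 38.7 + 38.1 + 45.2 + 52.4 + 43.7) / 7 = 327.0000 / 7 = 46.7143
UCL = X̄̄ + A₂·R̄ = 692.7000 + 0.373 × 46.7143 = 710.1244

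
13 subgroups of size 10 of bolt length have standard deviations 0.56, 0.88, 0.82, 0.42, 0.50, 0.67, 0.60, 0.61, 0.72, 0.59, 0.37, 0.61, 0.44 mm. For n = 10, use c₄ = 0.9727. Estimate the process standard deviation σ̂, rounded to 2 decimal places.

0.62

s̄ = (0.56 + 0.88 + 0.82 + 0.42 + 0.50 + 0.67 + 0.60 + 0.61 + 0.72 + 0.59 + 0.37 + 0.61 + 0.44) / 13 = 0.5992
σ̂ = s̄ / c₄ = 0.5992 / 0.9727 = 0.6160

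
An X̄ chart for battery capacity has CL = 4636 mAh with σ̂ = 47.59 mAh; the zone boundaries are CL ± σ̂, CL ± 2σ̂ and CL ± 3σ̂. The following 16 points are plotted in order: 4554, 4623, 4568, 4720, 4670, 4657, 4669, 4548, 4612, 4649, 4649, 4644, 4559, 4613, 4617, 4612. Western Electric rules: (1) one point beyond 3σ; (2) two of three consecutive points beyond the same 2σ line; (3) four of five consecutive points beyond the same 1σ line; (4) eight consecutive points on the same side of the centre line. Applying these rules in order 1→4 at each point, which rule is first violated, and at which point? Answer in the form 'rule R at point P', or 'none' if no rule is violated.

none

Zone of each point (C = within 1σ̂, B = 1σ̂–2σ̂, A = 2σ̂–3σ̂, * = beyond 3σ̂; sign = side of CL): 1:-B, 2:-C, 3:-B, 4:+B, 5:+C, 6:+C, 7:+C, 8:-B, 9:-C, 10:+C, 11:+C, 12:+C, 13:-B, 14:-C, 15:-C, 16:-C
No rule fires across all 16 points.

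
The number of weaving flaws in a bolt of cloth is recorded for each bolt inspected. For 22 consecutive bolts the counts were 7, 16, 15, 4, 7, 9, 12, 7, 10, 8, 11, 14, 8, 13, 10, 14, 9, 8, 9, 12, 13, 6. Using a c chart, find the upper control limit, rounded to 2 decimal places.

c̄ = (7 + 16 + 15 + 4 + 7 + 9 + 12 + 7 + 10 + 8 + 11 + 14 + 8 + 13 + 10 + 14 + 9 + 8 + 9 + 12 + 13 + 6) / 22 = 222 / 22 = 10.0909
UCL = c̄ + 3√c̄ = 10.0909 + 3 × √10.0909 = 10.0909 + 3 × 3.1766 = 19.6208

19.62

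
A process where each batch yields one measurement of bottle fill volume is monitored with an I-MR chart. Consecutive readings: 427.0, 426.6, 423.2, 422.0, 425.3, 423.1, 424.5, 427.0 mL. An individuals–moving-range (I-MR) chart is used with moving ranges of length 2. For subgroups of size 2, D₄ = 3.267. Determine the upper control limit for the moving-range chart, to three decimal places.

Moving ranges: 0.4, 3.4, 1.2, 3.3, 2.2, 1.4, 2.5; M̄R̄ = 14.4000 / 7 = 2.0571
UCL_MR = D₄·M̄R̄ = 3.267 × 2.0571 = 6.7207

6.721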